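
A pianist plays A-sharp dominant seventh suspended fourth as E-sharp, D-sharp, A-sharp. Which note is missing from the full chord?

A-sharp dominant seventh suspended fourth = A-sharp, D-sharp, E-sharp, G-sharp. The voicing lacks the 7th (minor 7th), G-sharp.

G-sharp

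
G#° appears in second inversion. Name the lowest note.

D

G#° = G#–B–D. Second inversion → fifth in the bass = D.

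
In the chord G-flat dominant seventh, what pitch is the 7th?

Root of G-flat dominant seventh = G-flat. The 7th is a minor 7th: G-flat up a minor 7th → F-flat.

F-flat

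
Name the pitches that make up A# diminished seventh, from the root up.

Root A-sharp, quality diminished seventh:
Root: A-sharp
Minor 3rd (3rd): C-sharp
Diminished 5th (5th): E
Diminished 7th (7th): G

A-sharp C-sharp E G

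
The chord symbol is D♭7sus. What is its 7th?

Root of D♭7sus = D♭. The 7th is a minor 7th: D♭ up a minor 7th → C♭.

C♭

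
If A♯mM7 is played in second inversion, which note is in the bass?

A♯mM7 = A♯–C♯–E♯–G𝄪. Second inversion → fifth in the bass = E♯.

E♯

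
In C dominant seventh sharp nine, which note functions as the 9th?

C dominant seventh sharp nine is built on C; its 9th is an augmented 9th above the root.
A second above C uses the letter D, and the augmented 9th above C is D#.

D#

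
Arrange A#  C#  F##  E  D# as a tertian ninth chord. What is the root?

Arranged so that each adjacent pair is a third by letter name: D# – F## – A# – C# – E.
The bottom of that stack, D#, is the root (this is D# dominant seventh flat nine).

D#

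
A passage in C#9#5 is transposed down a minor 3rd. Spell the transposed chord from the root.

A# – C## – E## – G# – B#

C# down a minor 3rd → A#. New chord: A# dominant ninth sharp five.
A# — root
C## — major 3rd
E## — augmented 5th
G# — minor 7th
B# — major 9th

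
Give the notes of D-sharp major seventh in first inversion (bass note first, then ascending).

F##, A#, C##, D#

D-sharp major seventh = D#–F##–A#–C##; first inversion → third (F##) lowest.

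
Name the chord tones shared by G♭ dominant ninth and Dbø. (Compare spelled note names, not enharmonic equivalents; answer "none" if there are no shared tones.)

G♭ dominant ninth: G♭ B♭ D♭ F♭ A♭
Dbø: D♭ F♭ A𝄫 C♭
Common to both → D♭, F♭.

D♭ F♭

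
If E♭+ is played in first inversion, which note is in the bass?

E♭+ in root position is E♭–G–B.
First inversion places the third in the bass, which is G.

G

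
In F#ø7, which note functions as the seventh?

F#ø7 is built on F#; its 7th is a minor 7th above the root.
A seventh above F uses the letter E, and the minor 7th above F# is E.

E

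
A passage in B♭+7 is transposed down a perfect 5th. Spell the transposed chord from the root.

Transposed root: Bb → Eb (perfect 5th down). So we spell Eb augmented seventh:
- root: Eb
- major 3rd: G
- augmented 5th: B
- minor 7th: Db

Eb  G  B  Db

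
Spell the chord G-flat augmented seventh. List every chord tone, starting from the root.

G-flat augmented seventh: augmented seventh on G-flat.
G-flat — root
B-flat — major 3rd
D — augmented 5th
F-flat — minor 7th

G-flat  B-flat  D  F-flat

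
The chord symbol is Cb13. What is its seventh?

Root of Cb13 = Cb. The 7th is a minor 7th: Cb up a minor 7th → Bbb.

Bbb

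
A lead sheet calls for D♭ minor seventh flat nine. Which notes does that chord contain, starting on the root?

Db Fb Ab Cb Ebb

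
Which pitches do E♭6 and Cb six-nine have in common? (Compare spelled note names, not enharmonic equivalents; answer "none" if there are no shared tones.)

E♭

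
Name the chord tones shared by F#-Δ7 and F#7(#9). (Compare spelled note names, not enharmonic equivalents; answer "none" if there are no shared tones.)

F♯ – C♯

F#-Δ7 = F♯, A, C♯, E♯.
F#7(#9) = F♯, A♯, C♯, E, G𝄪.
Shared: F♯, C♯.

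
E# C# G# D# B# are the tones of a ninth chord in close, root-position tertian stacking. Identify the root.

C#

Stacking in thirds gives C# – E# – G# – B# – D#, so C# is the root — C# major ninth.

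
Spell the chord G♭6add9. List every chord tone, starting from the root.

G♭ – B♭ – D♭ – E♭ – A♭

Root G♭, quality six-nine:
G♭ — root
B♭ — major 3rd
D♭ — perfect 5th
E♭ — major 6th
A♭ — major 9th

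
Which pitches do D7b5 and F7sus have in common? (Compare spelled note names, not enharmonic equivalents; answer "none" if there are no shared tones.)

C

D7b5 = D, F#, Ab, C.
F7sus = F, Bb, C, Eb.
Shared: C.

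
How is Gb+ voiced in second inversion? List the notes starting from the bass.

D  Gb  Bb

In root position, Gb+ is Gb–Bb–D.
Second inversion puts the fifth (D) in the bass.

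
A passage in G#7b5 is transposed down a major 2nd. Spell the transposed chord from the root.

G# down a major 2nd → F#. New chord: F# dominant seventh flat five.
root → F#
3rd (major 3rd) → A#
5th (diminished 5th) → C
7th (minor 7th) → E

F# A# C E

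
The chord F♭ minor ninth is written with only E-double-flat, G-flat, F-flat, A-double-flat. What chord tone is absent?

C-flat

The full F♭ minor ninth chord is F-flat, A-double-flat, C-flat, E-double-flat, G-flat.
Comparing with the voicing, the perfect 5th (5th) — C-flat — is absent.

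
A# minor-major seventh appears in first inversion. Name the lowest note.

A# minor-major seventh = A♯–C♯–E♯–G𝄪. First inversion → third in the bass = C♯.

C♯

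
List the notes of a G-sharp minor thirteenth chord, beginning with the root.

G#, B, D#, F#, A#, C#, E#

G-sharp minor thirteenth is a minor thirteenth built on G#.
root → G#
3rd (minor 3rd) → B
5th (perfect 5th) → D#
7th (minor 7th) → F#
9th (major 9th) → A#
11th (perfect 11th) → C#
13th (major 13th) → E#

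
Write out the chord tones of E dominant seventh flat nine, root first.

E dominant seventh flat nine: dominant seventh flat nine on E.
- root: E
- major 3rd: G#
- perfect 5th: B
- minor 7th: D
- minor 9th: F

E, G#, B, D, F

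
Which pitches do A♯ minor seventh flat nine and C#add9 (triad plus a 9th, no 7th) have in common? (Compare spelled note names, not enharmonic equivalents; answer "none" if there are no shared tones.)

A♯ minor seventh flat nine = A#, C#, E#, G#, B.
C#add9 = C#, E#, G#, D#.
Shared: C#, E#, G#.

C#  E#  G#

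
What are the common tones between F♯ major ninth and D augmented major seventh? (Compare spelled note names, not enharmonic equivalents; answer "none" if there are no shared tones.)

F-sharp A-sharp C-sharp

F♯ major ninth: F-sharp A-sharp C-sharp E-sharp G-sharp
D augmented major seventh: D F-sharp A-sharp C-sharp
Common to both → F-sharp, A-sharp, C-sharp.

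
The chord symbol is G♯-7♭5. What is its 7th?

F#

Root of G♯-7♭5 = G#. The 7th is a minor 7th: G# up a minor 7th → F#.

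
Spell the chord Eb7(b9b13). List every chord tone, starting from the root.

Eb, G, Bb, Db, Fb, Cb

Root Eb, quality dominant seventh flat nine flat thirteen:
Root: Eb
Major 3rd (3rd): G
Perfect 5th (5th): Bb
Minor 7th (7th): Db
Minor 9th (9th): Fb
Minor 13th (13th): Cb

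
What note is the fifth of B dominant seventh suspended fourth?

F-sharp

B dominant seventh suspended fourth is built on B; its 5th is a perfect 5th above the root.
A fifth above B uses the letter F, and the perfect 5th above B is F-sharp.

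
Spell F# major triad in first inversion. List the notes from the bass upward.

F# major triad = F#–A#–C#; first inversion → third (A#) lowest.

A# C# F#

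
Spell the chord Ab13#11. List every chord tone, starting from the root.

Ab, C, Eb, Gb, Bb, D, F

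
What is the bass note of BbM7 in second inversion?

F

BbM7 = B♭–D–F–A. Second inversion → fifth in the bass = F.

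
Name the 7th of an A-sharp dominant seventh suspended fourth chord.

G#

A-sharp dominant seventh suspended fourth is built on A#; its 7th is a minor 7th above the root.
A seventh above A uses the letter G, and the minor 7th above A# is G#.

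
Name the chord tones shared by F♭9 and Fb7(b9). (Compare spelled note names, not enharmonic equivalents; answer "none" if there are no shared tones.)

F♭ – A♭ – C♭ – E𝄫

F♭9 = F♭, A♭, C♭, E𝄫, G♭.
Fb7(b9) = F♭, A♭, C♭, E𝄫, G𝄫.
Shared: F♭, A♭, C♭, E𝄫.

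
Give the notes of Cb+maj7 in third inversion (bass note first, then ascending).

Bb, Cb, Eb, G

Cb+maj7 = Cb–Eb–G–Bb; third inversion → seventh (Bb) lowest.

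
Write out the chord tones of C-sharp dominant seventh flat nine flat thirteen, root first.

C#, E#, G#, B, D, A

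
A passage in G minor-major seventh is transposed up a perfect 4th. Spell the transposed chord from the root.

C – E-flat – G – B

A perfect 4th up from G is C, so the new chord is C minor-major seventh.
- root: C
- minor 3rd: E-flat
- perfect 5th: G
- major 7th: B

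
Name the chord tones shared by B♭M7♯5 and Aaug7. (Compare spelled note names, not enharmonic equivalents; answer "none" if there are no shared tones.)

B♭M7♯5 = Bb, D, F#, A.
Aaug7 = A, C#, E#, G.
Shared: A.

A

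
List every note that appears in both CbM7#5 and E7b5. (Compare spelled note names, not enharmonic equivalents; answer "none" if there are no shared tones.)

CbM7#5 = Cb, Eb, G, Bb.
E7b5 = E, G#, Bb, D.
Shared: Bb.

Bb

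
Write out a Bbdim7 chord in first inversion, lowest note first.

Db – Fb – Abb – Bb

Bbdim7 = Bb–Db–Fb–Abb; first inversion → third (Db) lowest.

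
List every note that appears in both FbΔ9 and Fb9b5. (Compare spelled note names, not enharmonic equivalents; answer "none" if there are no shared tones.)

Fb Ab Gb

FbΔ9: Fb Ab Cb Eb Gb
Fb9b5: Fb Ab Cbb Ebb Gb
Common to both → Fb, Ab, Gb.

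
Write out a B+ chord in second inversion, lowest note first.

F𝄪, B, D♯

In root position, B+ is B–D♯–F𝄪.
Second inversion puts the fifth (F𝄪) in the bass.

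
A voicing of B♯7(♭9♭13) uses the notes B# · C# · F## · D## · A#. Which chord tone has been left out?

G#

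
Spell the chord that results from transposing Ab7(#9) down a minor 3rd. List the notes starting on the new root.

Ab down a minor 3rd → F. New chord: F dominant seventh sharp nine.
Root: F
Major 3rd (3rd): A
Perfect 5th (5th): C
Minor 7th (7th): Eb
Augmented 9th (9th): G#

F  A  C  Eb  G#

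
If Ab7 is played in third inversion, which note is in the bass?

Gb

Ab7 = Ab–C–Eb–Gb. Third inversion → seventh in the bass = Gb.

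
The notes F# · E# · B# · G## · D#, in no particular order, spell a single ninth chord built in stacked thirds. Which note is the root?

E#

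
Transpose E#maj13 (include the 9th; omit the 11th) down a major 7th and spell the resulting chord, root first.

E♯ down a major 7th → F♯. New chord: F♯ major thirteenth.
Root: F♯
Major 3rd (3rd): A♯
Perfect 5th (5th): C♯
Major 7th (7th): E♯
Major 9th (9th): G♯
Major 13th (13th): D♯

F♯ A♯ C♯ E♯ G♯ D♯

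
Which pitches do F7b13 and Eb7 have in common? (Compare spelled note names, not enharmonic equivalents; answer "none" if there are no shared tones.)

F7b13: F A C Eb Db
Eb7: Eb G Bb Db
Common to both → Eb, Db.

Eb  Db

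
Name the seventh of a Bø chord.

A

Bø is built on B; its 7th is a minor 7th above the root.
A seventh above B uses the letter A, and the minor 7th above B is A.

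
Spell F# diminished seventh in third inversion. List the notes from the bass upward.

E-flat, F-sharp, A, C

F# diminished seventh = F-sharp–A–C–E-flat; third inversion → seventh (E-flat) lowest.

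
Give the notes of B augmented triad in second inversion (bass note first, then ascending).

B augmented triad = B–D-sharp–F-double-sharp; second inversion → fifth (F-double-sharp) lowest.

F-double-sharp, B, D-sharp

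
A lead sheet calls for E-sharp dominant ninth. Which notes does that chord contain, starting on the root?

E#, G##, B#, D#, F##

E-sharp dominant ninth: dominant ninth on E#.
Root: E#
Major 3rd (3rd): G##
Perfect 5th (5th): B#
Minor 7th (7th): D#
Major 9th (9th): F##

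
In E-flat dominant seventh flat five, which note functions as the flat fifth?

Root of E-flat dominant seventh flat five = E-flat. The 5th is a diminished 5th: E-flat up a diminished 5th → B-double-flat.

B-double-flat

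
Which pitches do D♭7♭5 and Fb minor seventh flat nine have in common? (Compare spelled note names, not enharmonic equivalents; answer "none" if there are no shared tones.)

Abb, Cb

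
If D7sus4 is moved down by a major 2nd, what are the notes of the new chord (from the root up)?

Transposed root: D → C (major 2nd down). So we spell C dominant seventh suspended fourth:
Root: C
Perfect 4th (4th): F
Perfect 5th (5th): G
Minor 7th (7th): Bb

C, F, G, Bb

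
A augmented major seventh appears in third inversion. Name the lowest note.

A augmented major seventh = A–C#–E#–G#. Third inversion → seventh in the bass = G#.

G#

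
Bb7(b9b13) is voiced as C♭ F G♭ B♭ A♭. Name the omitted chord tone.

The full Bb7(b9b13) chord is B♭, D, F, A♭, C♭, G♭.
Comparing with the voicing, the major 3rd (3rd) — D — is absent.

D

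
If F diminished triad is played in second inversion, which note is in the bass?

F diminished triad = F–A-flat–C-flat. Second inversion → fifth in the bass = C-flat.

C-flat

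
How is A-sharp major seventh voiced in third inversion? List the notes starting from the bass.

In root position, A-sharp major seventh is A#–C##–E#–G##.
Third inversion puts the seventh (G##) in the bass.

G## A# C## E#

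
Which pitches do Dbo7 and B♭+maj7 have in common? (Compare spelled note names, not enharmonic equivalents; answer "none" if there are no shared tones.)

none

Dbo7 = Db, Fb, Abb, Cbb.
B♭+maj7 = Bb, D, F#, A.
Shared: none.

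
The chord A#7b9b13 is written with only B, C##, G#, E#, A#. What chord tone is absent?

A#7b9b13 = A#, C##, E#, G#, B, F#. The voicing lacks the 13th (minor 13th), F#.

F#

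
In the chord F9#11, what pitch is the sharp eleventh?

B

F9#11 is built on F; its 11th is an augmented 11th above the root.
A fourth above F uses the letter B, and the augmented 11th above F is B.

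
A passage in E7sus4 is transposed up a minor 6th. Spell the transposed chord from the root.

C  F  G  B♭

A minor 6th up from E is C, so the new chord is C dominant seventh suspended fourth.
Root: C
Perfect 4th (4th): F
Perfect 5th (5th): G
Minor 7th (7th): B♭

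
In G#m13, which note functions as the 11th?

Root of G#m13 = G♯. The 11th is a perfect 11th: G♯ up a perfect 11th → C♯.

C♯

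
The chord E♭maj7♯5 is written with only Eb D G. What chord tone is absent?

The full E♭maj7♯5 chord is Eb, G, B, D.
Comparing with the voicing, the augmented 5th (5th) — B — is absent.

B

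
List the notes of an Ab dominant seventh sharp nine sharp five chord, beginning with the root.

Root A-flat, quality dominant seventh sharp nine sharp five:
root → A-flat
3rd (major 3rd) → C
5th (augmented 5th) → E
7th (minor 7th) → G-flat
9th (augmented 9th) → B

A-flat C E G-flat B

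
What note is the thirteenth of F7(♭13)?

Db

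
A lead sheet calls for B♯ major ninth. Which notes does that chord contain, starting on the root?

B#  D##  F##  A##  C##

B♯ major ninth: major ninth on B#.
B# — root
D## — major 3rd
F## — perfect 5th
A## — major 7th
C## — major 9th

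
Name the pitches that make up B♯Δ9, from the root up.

B# – D## – F## – A## – C##

Root B#, quality major ninth:
- root: B#
- major 3rd: D##
- perfect 5th: F##
- major 7th: A##
- major 9th: C##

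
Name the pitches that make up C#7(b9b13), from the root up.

C# E# G# B D A

C#7(b9b13) is a dominant seventh flat nine flat thirteen built on C#.
- root: C#
- major 3rd: E#
- perfect 5th: G#
- minor 7th: B
- minor 9th: D
- minor 13th: A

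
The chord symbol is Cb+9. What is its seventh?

Root of Cb+9 = Cb. The 7th is a minor 7th: Cb up a minor 7th → Bbb.

Bbb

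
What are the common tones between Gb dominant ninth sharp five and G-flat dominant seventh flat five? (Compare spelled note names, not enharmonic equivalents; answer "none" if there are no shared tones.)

Gb dominant ninth sharp five: G-flat B-flat D F-flat A-flat
G-flat dominant seventh flat five: G-flat B-flat D-double-flat F-flat
Common to both → G-flat, B-flat, F-flat.

G-flat, B-flat, F-flat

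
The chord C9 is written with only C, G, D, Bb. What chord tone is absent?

E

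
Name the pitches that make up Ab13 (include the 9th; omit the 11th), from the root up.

Ab13: dominant thirteenth on Ab.
root → Ab
3rd (major 3rd) → C
5th (perfect 5th) → Eb
7th (minor 7th) → Gb
9th (major 9th) → Bb
13th (major 13th) → F

Ab  C  Eb  Gb  Bb  F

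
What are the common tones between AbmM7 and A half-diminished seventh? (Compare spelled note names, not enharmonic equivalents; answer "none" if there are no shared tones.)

E♭ – G

AbmM7: A♭ C♭ E♭ G
A half-diminished seventh: A C E♭ G
Common to both → E♭, G.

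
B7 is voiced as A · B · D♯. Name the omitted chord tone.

F♯

The full B7 chord is B, D♯, F♯, A.
Comparing with the voicing, the perfect 5th (5th) — F♯ — is absent.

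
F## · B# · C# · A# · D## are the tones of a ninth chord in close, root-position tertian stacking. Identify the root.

B#

Stacking in thirds gives B# – D## – F## – A# – C#, so B# is the root — B# dominant seventh flat nine.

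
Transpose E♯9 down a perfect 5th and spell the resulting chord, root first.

E# down a perfect 5th → A#. New chord: A# dominant ninth.
root → A#
3rd (major 3rd) → C##
5th (perfect 5th) → E#
7th (minor 7th) → G#
9th (major 9th) → B#

A# – C## – E# – G# – B#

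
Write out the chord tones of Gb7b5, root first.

Gb  Bb  Dbb  Fb

Gb7b5: dominant seventh flat five on Gb.
Gb — root
Bb — major 3rd
Dbb — diminished 5th
Fb — minor 7th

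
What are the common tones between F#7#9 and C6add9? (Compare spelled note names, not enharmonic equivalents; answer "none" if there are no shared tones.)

F#7#9 = F#, A#, C#, E, G##.
C6add9 = C, E, G, A, D.
Shared: E.

E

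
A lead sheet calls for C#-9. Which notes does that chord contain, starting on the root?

C#, E, G#, B, D#

C#-9: minor ninth on C#.
root → C#
3rd (minor 3rd) → E
5th (perfect 5th) → G#
7th (minor 7th) → B
9th (major 9th) → D#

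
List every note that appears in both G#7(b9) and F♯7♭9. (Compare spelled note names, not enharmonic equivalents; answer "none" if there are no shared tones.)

F#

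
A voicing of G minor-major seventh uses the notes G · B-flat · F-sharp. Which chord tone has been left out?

D

G minor-major seventh = G, B-flat, D, F-sharp. The voicing lacks the 5th (perfect 5th), D.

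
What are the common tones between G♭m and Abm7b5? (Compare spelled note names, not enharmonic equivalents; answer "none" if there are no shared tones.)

G♭m: G♭ B𝄫 D♭
Abm7b5: A♭ C♭ E𝄫 G♭
Common to both → G♭.

G♭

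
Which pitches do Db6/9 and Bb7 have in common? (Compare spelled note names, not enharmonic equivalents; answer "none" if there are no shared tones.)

Db6/9: Db F Ab Bb Eb
Bb7: Bb D F Ab
Common to both → F, Ab, Bb.

F Ab Bb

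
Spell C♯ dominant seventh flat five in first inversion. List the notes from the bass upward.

C♯ dominant seventh flat five = C#–E#–G–B; first inversion → third (E#) lowest.

E# – G – B – C#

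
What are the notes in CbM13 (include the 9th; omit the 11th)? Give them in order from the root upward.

C♭ E♭ G♭ B♭ D♭ A♭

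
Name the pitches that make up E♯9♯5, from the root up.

E♯9♯5: dominant ninth sharp five on E#.
root → E#
3rd (major 3rd) → G##
5th (augmented 5th) → B##
7th (minor 7th) → D#
9th (major 9th) → F##

E# – G## – B## – D# – F##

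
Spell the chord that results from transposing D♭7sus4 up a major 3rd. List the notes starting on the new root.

F, Bb, C, Eb

A major 3rd up from Db is F, so the new chord is F dominant seventh suspended fourth.
- root: F
- perfect 4th: Bb
- perfect 5th: C
- minor 7th: Eb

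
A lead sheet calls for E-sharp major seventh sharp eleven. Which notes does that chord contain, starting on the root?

E-sharp  G-double-sharp  B-sharp  D-double-sharp  A-double-sharp

E-sharp major seventh sharp eleven: major seventh sharp eleven on E-sharp.
- root: E-sharp
- major 3rd: G-double-sharp
- perfect 5th: B-sharp
- major 7th: D-double-sharp
- augmented 11th: A-double-sharp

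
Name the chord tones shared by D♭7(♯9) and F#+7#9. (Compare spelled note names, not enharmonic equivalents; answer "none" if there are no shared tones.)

D♭7(♯9) = D♭, F, A♭, C♭, E.
F#+7#9 = F♯, A♯, C𝄪, E, G𝄪.
Shared: E.

E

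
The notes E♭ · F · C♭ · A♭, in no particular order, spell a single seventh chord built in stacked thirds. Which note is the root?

Stacking in thirds gives F – A♭ – C♭ – E♭, so F is the root — F half-diminished seventh.

F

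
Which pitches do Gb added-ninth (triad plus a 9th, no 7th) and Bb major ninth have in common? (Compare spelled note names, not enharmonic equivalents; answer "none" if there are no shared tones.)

B-flat

Gb added-ninth = G-flat, B-flat, D-flat, A-flat.
Bb major ninth = B-flat, D, F, A, C.
Shared: B-flat.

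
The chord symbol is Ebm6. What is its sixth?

C

Ebm6 is built on Eb; its 6th is a major 6th above the root.
A sixth above E uses the letter C, and the major 6th above Eb is C.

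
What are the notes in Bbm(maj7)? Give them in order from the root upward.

Root Bb, quality minor-major seventh:
Root: Bb
Minor 3rd (3rd): Db
Perfect 5th (5th): F
Major 7th (7th): A

Bb, Db, F, A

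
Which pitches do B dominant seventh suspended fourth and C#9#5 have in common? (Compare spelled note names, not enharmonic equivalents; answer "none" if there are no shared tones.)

B

B dominant seventh suspended fourth: B E F# A
C#9#5: C# E# G## B D#
Common to both → B.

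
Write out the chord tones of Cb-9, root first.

Cb-9 is a minor ninth built on Cb.
root → Cb
3rd (minor 3rd) → Ebb
5th (perfect 5th) → Gb
7th (minor 7th) → Bbb
9th (major 9th) → Db

Cb Ebb Gb Bbb Db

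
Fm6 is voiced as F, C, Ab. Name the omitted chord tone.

The full Fm6 chord is F, Ab, C, D.
Comparing with the voicing, the major 6th (6th) — D — is absent.

D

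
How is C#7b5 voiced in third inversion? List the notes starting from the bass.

B, C#, E#, G

C#7b5 = C#–E#–G–B; third inversion → seventh (B) lowest.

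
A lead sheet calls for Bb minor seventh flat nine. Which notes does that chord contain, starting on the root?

Bb minor seventh flat nine is a minor seventh flat nine built on B-flat.
- root: B-flat
- minor 3rd: D-flat
- perfect 5th: F
- minor 7th: A-flat
- minor 9th: C-flat

B-flat, D-flat, F, A-flat, C-flat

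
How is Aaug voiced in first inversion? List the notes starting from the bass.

C♯, E♯, A

Aaug = A–C♯–E♯; first inversion → third (C♯) lowest.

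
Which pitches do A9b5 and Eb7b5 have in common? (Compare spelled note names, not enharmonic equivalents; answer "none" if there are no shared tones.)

Eb G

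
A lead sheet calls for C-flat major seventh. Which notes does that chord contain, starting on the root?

C-flat, E-flat, G-flat, B-flat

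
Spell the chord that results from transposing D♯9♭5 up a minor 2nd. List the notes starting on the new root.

E – G# – Bb – D – F#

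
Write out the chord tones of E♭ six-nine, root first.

E♭ six-nine: six-nine on E-flat.
root → E-flat
3rd (major 3rd) → G
5th (perfect 5th) → B-flat
6th (major 6th) → C
9th (major 9th) → F

E-flat  G  B-flat  C  F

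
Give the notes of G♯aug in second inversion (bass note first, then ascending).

D## G# B#

G♯aug = G#–B#–D##; second inversion → fifth (D##) lowest.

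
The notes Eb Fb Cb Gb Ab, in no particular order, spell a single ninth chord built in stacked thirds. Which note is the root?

Arranged so that each adjacent pair is a third by letter name: Fb – Ab – Cb – Eb – Gb.
The bottom of that stack, Fb, is the root (this is Fb major ninth).

Fb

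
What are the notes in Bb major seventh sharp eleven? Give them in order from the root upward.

Bb  D  F  A  E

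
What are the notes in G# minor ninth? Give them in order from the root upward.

G# – B – D# – F# – A#

G# minor ninth: minor ninth on G#.
Root: G#
Minor 3rd (3rd): B
Perfect 5th (5th): D#
Minor 7th (7th): F#
Major 9th (9th): A#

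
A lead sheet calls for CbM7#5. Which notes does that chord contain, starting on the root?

Cb – Eb – G – Bb

CbM7#5 is an augmented major seventh built on Cb.
- root: Cb
- major 3rd: Eb
- augmented 5th: G
- major 7th: Bb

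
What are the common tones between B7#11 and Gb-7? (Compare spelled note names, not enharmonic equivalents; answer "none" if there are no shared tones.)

none

B7#11: B D# F# A E#
Gb-7: Gb Bbb Db Fb
Common to both → none.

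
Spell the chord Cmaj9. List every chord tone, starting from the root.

Cmaj9: major ninth on C.
- root: C
- major 3rd: E
- perfect 5th: G
- major 7th: B
- major 9th: D

C, E, G, B, D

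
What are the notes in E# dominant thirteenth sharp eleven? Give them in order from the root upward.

E# dominant thirteenth sharp eleven is a dominant thirteenth sharp eleven built on E#.
root → E#
3rd (major 3rd) → G##
5th (perfect 5th) → B#
7th (minor 7th) → D#
9th (major 9th) → F##
11th (augmented 11th) → A##
13th (major 13th) → C##

E#, G##, B#, D#, F##, A##, C##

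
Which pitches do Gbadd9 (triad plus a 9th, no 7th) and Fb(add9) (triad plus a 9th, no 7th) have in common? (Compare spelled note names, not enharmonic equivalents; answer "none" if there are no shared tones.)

Gbadd9 = Gb, Bb, Db, Ab.
Fb(add9) = Fb, Ab, Cb, Gb.
Shared: Gb, Ab.

Gb  Ab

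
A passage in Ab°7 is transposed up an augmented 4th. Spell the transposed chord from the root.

D, F, Ab, Cb

Ab up an augmented 4th → D. New chord: D diminished seventh.
- root: D
- minor 3rd: F
- diminished 5th: Ab
- diminished 7th: Cb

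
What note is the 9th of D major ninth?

D major ninth is built on D; its 9th is a major 9th above the root.
A second above D uses the letter E, and the major 9th above D is E.

E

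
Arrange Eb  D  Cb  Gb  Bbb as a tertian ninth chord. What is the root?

Arranged so that each adjacent pair is a third by letter name: Cb – Eb – Gb – Bbb – D.
The bottom of that stack, Cb, is the root (this is Cb dominant seventh sharp nine).

Cb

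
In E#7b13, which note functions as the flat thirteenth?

C#

E#7b13 is built on E#; its 13th is a minor 13th above the root.
A sixth above E uses the letter C, and the minor 13th above E# is C#.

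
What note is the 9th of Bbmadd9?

C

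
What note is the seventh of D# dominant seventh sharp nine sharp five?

Root of D# dominant seventh sharp nine sharp five = D♯. The 7th is a minor 7th: D♯ up a minor 7th → C♯.

C♯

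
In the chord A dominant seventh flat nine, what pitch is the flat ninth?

A dominant seventh flat nine is built on A; its 9th is a minor 9th above the root.
A second above A uses the letter B, and the minor 9th above A is B-flat.

B-flat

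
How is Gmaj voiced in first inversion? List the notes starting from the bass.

In root position, Gmaj is G–B–D.
First inversion puts the third (B) in the bass.

B D G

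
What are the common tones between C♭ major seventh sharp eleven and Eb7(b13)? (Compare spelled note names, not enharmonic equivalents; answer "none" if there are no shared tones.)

C♭ E♭ B♭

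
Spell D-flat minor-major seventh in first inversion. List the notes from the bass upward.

F-flat, A-flat, C, D-flat

In root position, D-flat minor-major seventh is D-flat–F-flat–A-flat–C.
First inversion puts the third (F-flat) in the bass.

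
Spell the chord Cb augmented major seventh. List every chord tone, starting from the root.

C-flat – E-flat – G – B-flat

Root C-flat, quality augmented major seventh:
- root: C-flat
- major 3rd: E-flat
- augmented 5th: G
- major 7th: B-flat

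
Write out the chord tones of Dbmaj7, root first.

Db, F, Ab, C

Dbmaj7 is a major seventh built on Db.
root → Db
3rd (major 3rd) → F
5th (perfect 5th) → Ab
7th (major 7th) → C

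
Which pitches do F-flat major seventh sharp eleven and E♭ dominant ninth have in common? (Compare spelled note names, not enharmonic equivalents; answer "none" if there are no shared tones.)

E-flat, B-flat

F-flat major seventh sharp eleven: F-flat A-flat C-flat E-flat B-flat
E♭ dominant ninth: E-flat G B-flat D-flat F
Common to both → E-flat, B-flat.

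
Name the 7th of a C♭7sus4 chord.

C♭7sus4 is built on Cb; its 7th is a minor 7th above the root.
A seventh above C uses the letter B, and the minor 7th above Cb is Bbb.

Bbb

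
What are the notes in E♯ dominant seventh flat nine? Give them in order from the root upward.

E♯ dominant seventh flat nine: dominant seventh flat nine on E♯.
E♯ — root
G𝄪 — major 3rd
B♯ — perfect 5th
D♯ — minor 7th
F♯ — minor 9th

E♯ – G𝄪 – B♯ – D♯ – F♯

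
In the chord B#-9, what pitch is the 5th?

F##

B#-9 is built on B#; its 5th is a perfect 5th above the root.
A fifth above B uses the letter F, and the perfect 5th above B# is F##.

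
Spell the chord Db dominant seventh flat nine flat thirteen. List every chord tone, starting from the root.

Db dominant seventh flat nine flat thirteen: dominant seventh flat nine flat thirteen on Db.
Db — root
F — major 3rd
Ab — perfect 5th
Cb — minor 7th
Ebb — minor 9th
Bbb — minor 13th

Db  F  Ab  Cb  Ebb  Bbb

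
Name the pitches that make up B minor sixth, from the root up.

B minor sixth: minor sixth on B.
B — root
D — minor 3rd
F# — perfect 5th
G# — major 6th

B, D, F#, G#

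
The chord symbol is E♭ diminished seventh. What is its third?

Gb

Root of E♭ diminished seventh = Eb. The 3rd is a minor 3rd: Eb up a minor 3rd → Gb.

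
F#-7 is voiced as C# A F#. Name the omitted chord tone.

E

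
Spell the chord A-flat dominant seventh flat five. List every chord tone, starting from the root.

Ab, C, Ebb, Gb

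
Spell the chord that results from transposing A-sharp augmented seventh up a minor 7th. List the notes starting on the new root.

G# B# D## F#

Transposed root: A# → G# (minor 7th up). So we spell G# augmented seventh:
Root: G#
Major 3rd (3rd): B#
Augmented 5th (5th): D##
Minor 7th (7th): F#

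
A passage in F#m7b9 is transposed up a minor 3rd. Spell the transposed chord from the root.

A, C, E, G, Bb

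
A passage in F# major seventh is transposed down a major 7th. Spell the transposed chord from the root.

A major 7th down from F-sharp is G, so the new chord is G major seventh.
- root: G
- major 3rd: B
- perfect 5th: D
- major 7th: F-sharp

G, B, D, F-sharp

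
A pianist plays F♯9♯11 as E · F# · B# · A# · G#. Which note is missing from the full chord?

The full F♯9♯11 chord is F#, A#, C#, E, G#, B#.
Comparing with the voicing, the perfect 5th (5th) — C# — is absent.

C#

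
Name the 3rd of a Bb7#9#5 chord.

Root of Bb7#9#5 = Bb. The 3rd is a major 3rd: Bb up a major 3rd → D.

D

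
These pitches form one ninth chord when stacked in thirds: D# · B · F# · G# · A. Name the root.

G#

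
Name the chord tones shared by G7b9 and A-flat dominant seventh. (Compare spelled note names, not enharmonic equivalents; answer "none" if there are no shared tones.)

Ab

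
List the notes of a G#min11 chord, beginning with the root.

G# – B – D# – F# – A# – C#

G#min11 is a minor eleventh built on G#.
G# — root
B — minor 3rd
D# — perfect 5th
F# — minor 7th
A# — major 9th
C# — perfect 11th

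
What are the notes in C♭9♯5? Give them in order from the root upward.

C♭, E♭, G, B𝄫, D♭

C♭9♯5: dominant ninth sharp five on C♭.
Root: C♭
Major 3rd (3rd): E♭
Augmented 5th (5th): G
Minor 7th (7th): B𝄫
Major 9th (9th): D♭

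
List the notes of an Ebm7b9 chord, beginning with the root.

E♭, G♭, B♭, D♭, F♭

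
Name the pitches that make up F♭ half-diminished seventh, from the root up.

F-flat  A-double-flat  C-double-flat  E-double-flat

F♭ half-diminished seventh is a half-diminished seventh built on F-flat.
root → F-flat
3rd (minor 3rd) → A-double-flat
5th (diminished 5th) → C-double-flat
7th (minor 7th) → E-double-flat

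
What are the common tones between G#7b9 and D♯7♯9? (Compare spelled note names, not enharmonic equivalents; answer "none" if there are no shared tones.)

D#

G#7b9: G# B# D# F# A
D♯7♯9: D# F## A# C# E##
Common to both → D#.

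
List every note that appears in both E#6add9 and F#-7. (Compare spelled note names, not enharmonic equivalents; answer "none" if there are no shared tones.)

none

E#6add9: E# G## B# C## F##
F#-7: F# A C# E
Common to both → none.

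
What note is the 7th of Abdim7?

Gbb

Abdim7 is built on Ab; its 7th is a diminished 7th above the root.
A seventh above A uses the letter G, and the diminished 7th above Ab is Gbb.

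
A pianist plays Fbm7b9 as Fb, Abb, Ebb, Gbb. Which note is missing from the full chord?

Cb

Fbm7b9 = Fb, Abb, Cb, Ebb, Gbb. The voicing lacks the 5th (perfect 5th), Cb.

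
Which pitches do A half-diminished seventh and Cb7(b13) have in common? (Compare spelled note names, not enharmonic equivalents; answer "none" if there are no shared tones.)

E♭

A half-diminished seventh: A C E♭ G
Cb7(b13): C♭ E♭ G♭ B𝄫 A𝄫
Common to both → E♭.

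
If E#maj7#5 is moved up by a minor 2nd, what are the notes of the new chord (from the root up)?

F# – A# – C## – E#

E# up a minor 2nd → F#. New chord: F# augmented major seventh.
F# — root
A# — major 3rd
C## — augmented 5th
E# — major 7th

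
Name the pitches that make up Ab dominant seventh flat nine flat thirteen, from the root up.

A-flat, C, E-flat, G-flat, B-double-flat, F-flat

Ab dominant seventh flat nine flat thirteen is a dominant seventh flat nine flat thirteen built on A-flat.
root → A-flat
3rd (major 3rd) → C
5th (perfect 5th) → E-flat
7th (minor 7th) → G-flat
9th (minor 9th) → B-double-flat
13th (minor 13th) → F-flat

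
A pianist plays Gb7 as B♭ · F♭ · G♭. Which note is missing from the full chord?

D♭

Gb7 = G♭, B♭, D♭, F♭. The voicing lacks the 5th (perfect 5th), D♭.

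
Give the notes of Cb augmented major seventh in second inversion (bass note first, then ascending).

In root position, Cb augmented major seventh is C♭–E♭–G–B♭.
Second inversion puts the fifth (G) in the bass.

G – B♭ – C♭ – E♭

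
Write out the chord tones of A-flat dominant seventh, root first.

A-flat dominant seventh is a dominant seventh built on A-flat.
root → A-flat
3rd (major 3rd) → C
5th (perfect 5th) → E-flat
7th (minor 7th) → G-flat

A-flat, C, E-flat, G-flat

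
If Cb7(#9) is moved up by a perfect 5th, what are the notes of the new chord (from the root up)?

G♭, B♭, D♭, F♭, A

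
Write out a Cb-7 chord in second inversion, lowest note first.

Cb-7 = Cb–Ebb–Gb–Bbb; second inversion → fifth (Gb) lowest.

Gb, Bbb, Cb, Ebb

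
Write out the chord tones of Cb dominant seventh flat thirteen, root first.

Cb, Eb, Gb, Bbb, Abb

Root Cb, quality dominant seventh flat thirteen:
Cb — root
Eb — major 3rd
Gb — perfect 5th
Bbb — minor 7th
Abb — minor 13th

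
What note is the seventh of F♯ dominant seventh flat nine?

E

Root of F♯ dominant seventh flat nine = F#. The 7th is a minor 7th: F# up a minor 7th → E.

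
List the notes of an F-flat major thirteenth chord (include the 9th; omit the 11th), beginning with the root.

F-flat A-flat C-flat E-flat G-flat D-flat

F-flat major thirteenth: major thirteenth on F-flat.
F-flat — root
A-flat — major 3rd
C-flat — perfect 5th
E-flat — major 7th
G-flat — major 9th
D-flat — major 13th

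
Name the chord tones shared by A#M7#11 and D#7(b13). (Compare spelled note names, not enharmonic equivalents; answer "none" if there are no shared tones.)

A#

A#M7#11 = A#, C##, E#, G##, D##.
D#7(b13) = D#, F##, A#, C#, B.
Shared: A#.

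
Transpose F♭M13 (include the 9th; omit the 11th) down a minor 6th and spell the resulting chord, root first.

Transposed root: Fb → Ab (minor 6th down). So we spell Ab major thirteenth:
Root: Ab
Major 3rd (3rd): C
Perfect 5th (5th): Eb
Major 7th (7th): G
Major 9th (9th): Bb
Major 13th (13th): F

Ab C Eb G Bb F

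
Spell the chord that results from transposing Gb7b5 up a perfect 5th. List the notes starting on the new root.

Db  F  Abb  Cb

A perfect 5th up from Gb is Db, so the new chord is Db dominant seventh flat five.
root → Db
3rd (major 3rd) → F
5th (diminished 5th) → Abb
7th (minor 7th) → Cb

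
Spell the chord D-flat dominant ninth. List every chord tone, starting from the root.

D-flat, F, A-flat, C-flat, E-flat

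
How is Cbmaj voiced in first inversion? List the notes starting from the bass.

Cbmaj = Cb–Eb–Gb; first inversion → third (Eb) lowest.

Eb, Gb, Cb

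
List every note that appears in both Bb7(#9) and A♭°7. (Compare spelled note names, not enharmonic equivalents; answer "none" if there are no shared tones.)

Ab

Bb7(#9): Bb D F Ab C#
A♭°7: Ab Cb Ebb Gbb
Common to both → Ab.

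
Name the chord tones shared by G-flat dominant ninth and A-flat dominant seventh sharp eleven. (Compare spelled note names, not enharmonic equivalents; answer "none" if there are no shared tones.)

G-flat dominant ninth: G♭ B♭ D♭ F♭ A♭
A-flat dominant seventh sharp eleven: A♭ C E♭ G♭ D
Common to both → G♭, A♭.

G♭, A♭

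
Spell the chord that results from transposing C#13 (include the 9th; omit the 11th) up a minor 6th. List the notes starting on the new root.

A, C#, E, G, B, F#

C# up a minor 6th → A. New chord: A dominant thirteenth.
A — root
C# — major 3rd
E — perfect 5th
G — minor 7th
B — major 9th
F# — major 13th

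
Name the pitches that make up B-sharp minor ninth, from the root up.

B-sharp minor ninth: minor ninth on B-sharp.
root → B-sharp
3rd (minor 3rd) → D-sharp
5th (perfect 5th) → F-double-sharp
7th (minor 7th) → A-sharp
9th (major 9th) → C-double-sharp

B-sharp D-sharp F-double-sharp A-sharp C-double-sharp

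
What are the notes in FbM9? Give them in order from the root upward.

Fb Ab Cb Eb Gb

Root Fb, quality major ninth:
- root: Fb
- major 3rd: Ab
- perfect 5th: Cb
- major 7th: Eb
- major 9th: Gb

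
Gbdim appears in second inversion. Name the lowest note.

Gbdim in root position is Gb–Bbb–Dbb.
Second inversion places the fifth in the bass, which is Dbb.

Dbb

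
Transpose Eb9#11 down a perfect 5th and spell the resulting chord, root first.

Transposed root: E♭ → A♭ (perfect 5th down). So we spell A♭ dominant ninth sharp eleven:
- root: A♭
- major 3rd: C
- perfect 5th: E♭
- minor 7th: G♭
- major 9th: B♭
- augmented 11th: D

A♭ C E♭ G♭ B♭ D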